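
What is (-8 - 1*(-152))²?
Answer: 20736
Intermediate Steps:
(-8 - 1*(-152))² = (-8 + 152)² = 144² = 20736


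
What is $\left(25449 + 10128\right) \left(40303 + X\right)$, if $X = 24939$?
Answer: $2321114634$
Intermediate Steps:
$\left(25449 + 10128\right) \left(40303 + X\right) = \left(25449 + 10128\right) \left(40303 + 24939\right) = 35577 \cdot 65242 = 2321114634$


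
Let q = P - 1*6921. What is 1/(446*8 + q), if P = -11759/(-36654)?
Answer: -36654/122889103 ≈ -0.00029827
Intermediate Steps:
P = 11759/36654 (P = -11759*(-1/36654) = 11759/36654 ≈ 0.32081)
q = -253670575/36654 (q = 11759/36654 - 1*6921 = 11759/36654 - 6921 = -253670575/36654 ≈ -6920.7)
1/(446*8 + q) = 1/(446*8 - 253670575/36654) = 1/(3568 - 253670575/36654) = 1/(-122889103/36654) = -36654/122889103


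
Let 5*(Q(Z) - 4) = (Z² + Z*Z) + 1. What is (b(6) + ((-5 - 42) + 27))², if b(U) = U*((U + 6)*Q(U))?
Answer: 43507216/25 ≈ 1.7403e+6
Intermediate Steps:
Q(Z) = 21/5 + 2*Z²/5 (Q(Z) = 4 + ((Z² + Z*Z) + 1)/5 = 4 + ((Z² + Z²) + 1)/5 = 4 + (2*Z² + 1)/5 = 4 + (1 + 2*Z²)/5 = 4 + (⅕ + 2*Z²/5) = 21/5 + 2*Z²/5)
b(U) = U*(6 + U)*(21/5 + 2*U²/5) (b(U) = U*((U + 6)*(21/5 + 2*U²/5)) = U*((6 + U)*(21/5 + 2*U²/5)) = U*(6 + U)*(21/5 + 2*U²/5))
(b(6) + ((-5 - 42) + 27))² = ((⅕)*6*(6 + 6)*(21 + 2*6²) + ((-5 - 42) + 27))² = ((⅕)*6*12*(21 + 2*36) + (-47 + 27))² = ((⅕)*6*12*(21 + 72) - 20)² = ((⅕)*6*12*93 - 20)² = (6696/5 - 20)² = (6596/5)² = 43507216/25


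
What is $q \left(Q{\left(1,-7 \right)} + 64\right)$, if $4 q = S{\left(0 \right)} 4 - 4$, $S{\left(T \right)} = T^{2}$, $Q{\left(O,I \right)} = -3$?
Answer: $-61$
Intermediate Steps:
$q = -1$ ($q = \frac{0^{2} \cdot 4 - 4}{4} = \frac{0 \cdot 4 - 4}{4} = \frac{0 - 4}{4} = \frac{1}{4} \left(-4\right) = -1$)
$q \left(Q{\left(1,-7 \right)} + 64\right) = - (-3 + 64) = \left(-1\right) 61 = -61$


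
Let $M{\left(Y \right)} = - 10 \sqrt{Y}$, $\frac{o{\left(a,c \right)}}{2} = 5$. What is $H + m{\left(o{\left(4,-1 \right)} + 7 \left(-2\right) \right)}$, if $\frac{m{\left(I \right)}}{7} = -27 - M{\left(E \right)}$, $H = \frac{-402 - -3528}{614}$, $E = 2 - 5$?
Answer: $- \frac{56460}{307} + 70 i \sqrt{3} \approx -183.91 + 121.24 i$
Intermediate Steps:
$E = -3$ ($E = 2 - 5 = -3$)
$o{\left(a,c \right)} = 10$ ($o{\left(a,c \right)} = 2 \cdot 5 = 10$)
$H = \frac{1563}{307}$ ($H = \left(-402 + 3528\right) \frac{1}{614} = 3126 \cdot \frac{1}{614} = \frac{1563}{307} \approx 5.0912$)
$m{\left(I \right)} = -189 + 70 i \sqrt{3}$ ($m{\left(I \right)} = 7 \left(-27 - - 10 \sqrt{-3}\right) = 7 \left(-27 - - 10 i \sqrt{3}\right) = 7 \left(-27 + 10 i \sqrt{3}\right) = -189 + 70 i \sqrt{3}$)
$H + m{\left(o{\left(4,-1 \right)} + 7 \left(-2\right) \right)} = \frac{1563}{307} - \left(189 - 70 i \sqrt{3}\right) = - \frac{56460}{307} + 70 i \sqrt{3}$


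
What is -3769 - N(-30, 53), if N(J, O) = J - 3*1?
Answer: -3736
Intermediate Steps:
N(J, O) = -3 + J (N(J, O) = J - 3 = -3 + J)
-3769 - N(-30, 53) = -3769 - (-3 - 30) = -3769 - 1*(-33) = -3769 + 33 = -3736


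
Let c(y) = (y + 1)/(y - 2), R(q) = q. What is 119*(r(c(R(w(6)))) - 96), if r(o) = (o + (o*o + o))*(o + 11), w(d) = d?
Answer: -93891/64 ≈ -1467.0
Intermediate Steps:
c(y) = (1 + y)/(-2 + y)
r(o) = (11 + o)*(o**2 + 2*o) (r(o) = (o + (o**2 + o))*(11 + o) = (o + (o + o**2))*(11 + o) = (o**2 + 2*o)*(11 + o) = (11 + o)*(o**2 + 2*o))
119*(r(c(R(w(6)))) - 96) = 119*(((1 + 6)/(-2 + 6))*(22 + ((1 + 6)/(-2 + 6))**2 + 13*((1 + 6)/(-2 + 6))) - 96) = 119*((7/4)*(22 + (7/4)**2 + 13*(7/4)) - 96) = 119*(((1/4)*7)*(22 + ((1/4)*7)**2 + 13*((1/4)*7)) - 96) = 119*(7*(22 + (7/4)**2 + 13*(7/4))/4 - 96) = 119*(7*(22 + 49/16 + 91/4)/4 - 96) = 119*((7/4)*(765/16) - 96) = 119*(5355/64 - 96) = 119*(-789/64) = -93891/64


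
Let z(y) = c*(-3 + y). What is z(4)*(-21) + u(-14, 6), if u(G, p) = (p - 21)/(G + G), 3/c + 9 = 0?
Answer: 211/28 ≈ 7.5357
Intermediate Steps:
c = -⅓ (c = 3/(-9 + 0) = 3/(-9) = 3*(-⅑) = -⅓ ≈ -0.33333)
z(y) = 1 - y/3 (z(y) = -(-3 + y)/3 = 1 - y/3)
u(G, p) = (-21 + p)/(2*G) (u(G, p) = (-21 + p)/((2*G)) = (-21 + p)*(1/(2*G)) = (-21 + p)/(2*G))
z(4)*(-21) + u(-14, 6) = (1 - ⅓*4)*(-21) + (½)*(-21 + 6)/(-14) = (1 - 4/3)*(-21) + (½)*(-1/14)*(-15) = -⅓*(-21) + 15/28 = 7 + 15/28 = 211/28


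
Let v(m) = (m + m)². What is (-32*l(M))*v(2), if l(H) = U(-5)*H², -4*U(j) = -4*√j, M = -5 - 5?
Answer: -51200*I*√5 ≈ -1.1449e+5*I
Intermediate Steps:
M = -10
U(j) = √j (U(j) = -(-1)*√j = √j)
l(H) = I*√5*H² (l(H) = √(-5)*H² = (I*√5)*H² = I*√5*H²)
v(m) = 4*m² (v(m) = (2*m)² = 4*m²)
(-32*l(M))*v(2) = (-32*I*√5*(-10)²)*(4*2²) = (-32*I*√5*100)*(4*4) = -3200*I*√5*16 = -51200*I*√5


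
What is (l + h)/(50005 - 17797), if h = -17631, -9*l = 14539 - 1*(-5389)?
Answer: -16237/26352 ≈ -0.61616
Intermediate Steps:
l = -19928/9 (l = -(14539 - 1*(-5389))/9 = -(14539 + 5389)/9 = -⅑*19928 = -19928/9 ≈ -2214.2)
(l + h)/(50005 - 17797) = (-19928/9 - 17631)/(50005 - 17797) = -178607/9/32208 = -178607/9*1/32208 = -16237/26352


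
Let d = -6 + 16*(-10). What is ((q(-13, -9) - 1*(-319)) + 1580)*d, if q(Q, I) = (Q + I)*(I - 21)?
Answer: -424794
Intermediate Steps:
d = -166 (d = -6 - 160 = -166)
q(Q, I) = (-21 + I)*(I + Q) (q(Q, I) = (I + Q)*(-21 + I) = (-21 + I)*(I + Q))
((q(-13, -9) - 1*(-319)) + 1580)*d = ((((-9)² - 21*(-9) - 21*(-13) - 9*(-13)) - 1*(-319)) + 1580)*(-166) = (((81 + 189 + 273 + 117) + 319) + 1580)*(-166) = ((660 + 319) + 1580)*(-166) = (979 + 1580)*(-166) = 2559*(-166) = -424794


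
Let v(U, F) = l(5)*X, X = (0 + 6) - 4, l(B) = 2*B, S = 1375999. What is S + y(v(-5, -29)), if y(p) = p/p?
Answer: 1376000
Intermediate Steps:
X = 2 (X = 6 - 4 = 2)
v(U, F) = 20 (v(U, F) = (2*5)*2 = 10*2 = 20)
y(p) = 1
S + y(v(-5, -29)) = 1375999 + 1 = 1376000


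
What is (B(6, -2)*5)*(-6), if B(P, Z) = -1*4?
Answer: 120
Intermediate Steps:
B(P, Z) = -4
(B(6, -2)*5)*(-6) = -4*5*(-6) = -20*(-6) = 120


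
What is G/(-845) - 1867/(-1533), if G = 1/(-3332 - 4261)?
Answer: 3992944076/3278619435 ≈ 1.2179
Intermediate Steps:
G = -1/7593 (G = 1/(-7593) = -1/7593 ≈ -0.00013170)
G/(-845) - 1867/(-1533) = -1/7593/(-845) - 1867/(-1533) = -1/7593*(-1/845) - 1867*(-1/1533) = 1/6416085 + 1867/1533 = 3992944076/3278619435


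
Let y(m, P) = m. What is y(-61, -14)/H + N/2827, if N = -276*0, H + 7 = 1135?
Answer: -61/1128 ≈ -0.054078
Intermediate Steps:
H = 1128 (H = -7 + 1135 = 1128)
N = 0
y(-61, -14)/H + N/2827 = -61/1128 + 0/2827 = -61*1/1128 + 0*(1/2827) = -61/1128 + 0 = -61/1128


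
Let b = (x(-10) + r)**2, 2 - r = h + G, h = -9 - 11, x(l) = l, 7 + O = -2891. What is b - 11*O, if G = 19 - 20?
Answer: 32047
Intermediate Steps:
O = -2898 (O = -7 - 2891 = -2898)
h = -20
G = -1
r = 23 (r = 2 - (-20 - 1) = 2 - 1*(-21) = 2 + 21 = 23)
b = 169 (b = (-10 + 23)**2 = 13**2 = 169)
b - 11*O = 169 - 11*(-2898) = 169 + 31878 = 32047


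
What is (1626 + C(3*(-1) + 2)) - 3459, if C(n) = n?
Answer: -1834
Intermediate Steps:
(1626 + C(3*(-1) + 2)) - 3459 = (1626 + (3*(-1) + 2)) - 3459 = (1626 + (-3 + 2)) - 3459 = (1626 - 1) - 3459 = 1625 - 3459 = -1834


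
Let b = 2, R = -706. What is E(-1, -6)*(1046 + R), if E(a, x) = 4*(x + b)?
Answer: -5440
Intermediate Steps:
E(a, x) = 8 + 4*x (E(a, x) = 4*(x + 2) = 4*(2 + x) = 8 + 4*x)
E(-1, -6)*(1046 + R) = (8 + 4*(-6))*(1046 - 706) = (8 - 24)*340 = -16*340 = -5440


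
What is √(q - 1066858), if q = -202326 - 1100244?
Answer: 2*I*√592357 ≈ 1539.3*I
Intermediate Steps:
q = -1302570
√(q - 1066858) = √(-1302570 - 1066858) = √(-2369428) = 2*I*√592357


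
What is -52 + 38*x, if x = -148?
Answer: -5676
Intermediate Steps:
-52 + 38*x = -52 + 38*(-148) = -52 - 5624 = -5676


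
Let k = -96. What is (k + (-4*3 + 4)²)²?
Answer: 1024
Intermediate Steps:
(k + (-4*3 + 4)²)² = (-96 + (-4*3 + 4)²)² = (-96 + (-12 + 4)²)² = (-96 + (-8)²)² = (-96 + 64)² = (-32)² = 1024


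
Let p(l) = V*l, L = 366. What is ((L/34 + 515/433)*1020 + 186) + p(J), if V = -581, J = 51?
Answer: -7470045/433 ≈ -17252.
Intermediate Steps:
p(l) = -581*l
((L/34 + 515/433)*1020 + 186) + p(J) = ((366/34 + 515/433)*1020 + 186) - 581*51 = ((366*(1/34) + 515*(1/433))*1020 + 186) - 29631 = ((183/17 + 515/433)*1020 + 186) - 29631 = ((87994/7361)*1020 + 186) - 29631 = (5279640/433 + 186) - 29631 = 5360178/433 - 29631 = -7470045/433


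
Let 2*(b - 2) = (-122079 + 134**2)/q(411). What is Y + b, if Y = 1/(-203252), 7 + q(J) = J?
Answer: -5208688393/41056904 ≈ -126.87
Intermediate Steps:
q(J) = -7 + J
Y = -1/203252 ≈ -4.9200e-6
b = -102507/808 (b = 2 + ((-122079 + 134**2)/(-7 + 411))/2 = 2 + ((-122079 + 17956)/404)/2 = 2 + (-104123*1/404)/2 = 2 + (1/2)*(-104123/404) = 2 - 104123/808 = -102507/808 ≈ -126.87)
Y + b = -1/203252 - 102507/808 = -5208688393/41056904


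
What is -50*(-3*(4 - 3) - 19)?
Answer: 1100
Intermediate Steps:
-50*(-3*(4 - 3) - 19) = -50*(-3*1 - 19) = -50*(-3 - 19) = -50*(-22) = 1100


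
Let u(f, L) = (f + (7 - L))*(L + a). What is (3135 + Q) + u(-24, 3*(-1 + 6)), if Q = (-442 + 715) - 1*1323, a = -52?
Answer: 3269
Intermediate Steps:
Q = -1050 (Q = 273 - 1323 = -1050)
u(f, L) = (-52 + L)*(7 + f - L) (u(f, L) = (f + (7 - L))*(L - 52) = (7 + f - L)*(-52 + L) = (-52 + L)*(7 + f - L))
(3135 + Q) + u(-24, 3*(-1 + 6)) = (3135 - 1050) + (-364 - (3*(-1 + 6))² - 52*(-24) + 59*(3*(-1 + 6)) + (3*(-1 + 6))*(-24)) = 2085 + (-364 - (3*5)² + 1248 + 59*(3*5) + (3*5)*(-24)) = 2085 + (-364 - 1*15² + 1248 + 59*15 + 15*(-24)) = 2085 + (-364 - 1*225 + 1248 + 885 - 360) = 2085 + (-364 - 225 + 1248 + 885 - 360) = 2085 + 1184 = 3269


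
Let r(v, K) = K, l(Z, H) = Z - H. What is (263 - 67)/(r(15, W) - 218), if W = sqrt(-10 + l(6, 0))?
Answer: -5341/5941 - 49*I/5941 ≈ -0.89901 - 0.0082478*I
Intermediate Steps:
W = 2*I (W = sqrt(-10 + (6 - 1*0)) = sqrt(-10 + (6 + 0)) = sqrt(-10 + 6) = sqrt(-4) = 2*I ≈ 2.0*I)
(263 - 67)/(r(15, W) - 218) = (263 - 67)/(2*I - 218) = 196/(-218 + 2*I) = 196*((-218 - 2*I)/47528) = 49*(-218 - 2*I)/11882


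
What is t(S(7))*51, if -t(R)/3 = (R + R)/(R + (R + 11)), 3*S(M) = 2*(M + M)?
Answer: -8568/89 ≈ -96.270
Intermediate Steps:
S(M) = 4*M/3 (S(M) = (2*(M + M))/3 = (2*(2*M))/3 = (4*M)/3 = 4*M/3)
t(R) = -6*R/(11 + 2*R) (t(R) = -3*(R + R)/(R + (R + 11)) = -3*2*R/(R + (11 + R)) = -3*2*R/(11 + 2*R) = -6*R/(11 + 2*R))
t(S(7))*51 = -6*(4/3)*7/(11 + 2*((4/3)*7))*51 = -6*28/3/(11 + 2*(28/3))*51 = -6*28/3/(11 + 56/3)*51 = -6*28/3/89/3*51 = -6*28/3*3/89*51 = -168/89*51 = -8568/89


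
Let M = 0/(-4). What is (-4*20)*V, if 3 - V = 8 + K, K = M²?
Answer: 400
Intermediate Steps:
M = 0 (M = 0*(-¼) = 0)
K = 0 (K = 0² = 0)
V = -5 (V = 3 - (8 + 0) = 3 - 1*8 = 3 - 8 = -5)
(-4*20)*V = -4*20*(-5) = -80*(-5) = 400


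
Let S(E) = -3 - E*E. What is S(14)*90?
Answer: -17910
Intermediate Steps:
S(E) = -3 - E²
S(14)*90 = (-3 - 1*14²)*90 = (-3 - 1*196)*90 = (-3 - 196)*90 = -199*90 = -17910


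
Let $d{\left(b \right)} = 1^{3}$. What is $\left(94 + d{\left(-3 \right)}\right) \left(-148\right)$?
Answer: $-14060$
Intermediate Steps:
$d{\left(b \right)} = 1$
$\left(94 + d{\left(-3 \right)}\right) \left(-148\right) = \left(94 + 1\right) \left(-148\right) = 95 \left(-148\right) = -14060$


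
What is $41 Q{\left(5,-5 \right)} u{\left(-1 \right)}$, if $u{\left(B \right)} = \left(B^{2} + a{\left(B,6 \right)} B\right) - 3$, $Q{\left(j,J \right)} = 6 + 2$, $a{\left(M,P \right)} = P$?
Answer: $-2624$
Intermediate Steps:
$Q{\left(j,J \right)} = 8$
$u{\left(B \right)} = -3 + B^{2} + 6 B$ ($u{\left(B \right)} = \left(B^{2} + 6 B\right) - 3 = -3 + B^{2} + 6 B$)
$41 Q{\left(5,-5 \right)} u{\left(-1 \right)} = 41 \cdot 8 \left(-3 + \left(-1\right)^{2} + 6 \left(-1\right)\right) = 328 \left(-3 + 1 - 6\right) = 328 \left(-8\right) = -2624$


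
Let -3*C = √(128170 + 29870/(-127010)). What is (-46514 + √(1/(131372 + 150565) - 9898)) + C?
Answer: -46514 - √20675757008283/38103 + 5*I*√31471075810689/281937 ≈ -46633.0 + 99.489*I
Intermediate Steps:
C = -√20675757008283/38103 (C = -√(128170 + 29870/(-127010))/3 = -√(128170 + 29870*(-1/127010))/3 = -√(128170 - 2987/12701)/3 = -√20675757008283/38103 ≈ -119.34)
(-46514 + √(1/(131372 + 150565) - 9898)) + C = (-46514 + √(1/(131372 + 150565) - 9898)) - √20675757008283/38103 = (-46514 + √(1/281937 - 9898)) - √20675757008283/38103 = (-46514 + √(-2790612425/281937)) - √20675757008283/38103 = (-46514 + 5*I*√31471075810689/281937) - √20675757008283/38103 = -46514 - √20675757008283/38103 + 5*I*√31471075810689/281937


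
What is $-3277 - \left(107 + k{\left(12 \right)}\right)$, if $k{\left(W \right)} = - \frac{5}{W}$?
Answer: $- \frac{40603}{12} \approx -3383.6$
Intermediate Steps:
$-3277 - \left(107 + k{\left(12 \right)}\right) = -3277 + \left(\left(125 - 232\right) - - \frac{5}{12}\right) = -3277 + \left(\left(125 - 232\right) - \left(-5\right) \frac{1}{12}\right) = -3277 - \frac{1279}{12} = - \frac{40603}{12}$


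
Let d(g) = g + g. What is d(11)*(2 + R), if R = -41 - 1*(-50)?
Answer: 242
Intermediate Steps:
d(g) = 2*g
R = 9 (R = -41 + 50 = 9)
d(11)*(2 + R) = (2*11)*(2 + 9) = 22*11 = 242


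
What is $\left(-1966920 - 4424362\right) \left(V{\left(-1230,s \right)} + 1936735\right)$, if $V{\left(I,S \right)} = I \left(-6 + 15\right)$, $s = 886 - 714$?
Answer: $-12307468052530$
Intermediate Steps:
$s = 172$
$V{\left(I,S \right)} = 9 I$ ($V{\left(I,S \right)} = I 9 = 9 I$)
$\left(-1966920 - 4424362\right) \left(V{\left(-1230,s \right)} + 1936735\right) = \left(-1966920 - 4424362\right) \left(9 \left(-1230\right) + 1936735\right) = - 6391282 \left(-11070 + 1936735\right) = \left(-6391282\right) 1925665 = -12307468052530$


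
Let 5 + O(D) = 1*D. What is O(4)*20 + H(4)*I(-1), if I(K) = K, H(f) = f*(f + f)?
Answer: -52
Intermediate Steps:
H(f) = 2*f**2 (H(f) = f*(2*f) = 2*f**2)
O(D) = -5 + D (O(D) = -5 + 1*D = -5 + D)
O(4)*20 + H(4)*I(-1) = (-5 + 4)*20 + (2*4**2)*(-1) = -1*20 + (2*16)*(-1) = -20 + 32*(-1) = -20 - 32 = -52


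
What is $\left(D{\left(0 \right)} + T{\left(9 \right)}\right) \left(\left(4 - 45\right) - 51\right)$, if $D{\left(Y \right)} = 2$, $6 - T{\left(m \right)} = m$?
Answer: $92$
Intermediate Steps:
$T{\left(m \right)} = 6 - m$
$\left(D{\left(0 \right)} + T{\left(9 \right)}\right) \left(\left(4 - 45\right) - 51\right) = \left(2 + \left(6 - 9\right)\right) \left(\left(4 - 45\right) - 51\right) = \left(2 + \left(6 - 9\right)\right) \left(-41 - 51\right) = \left(2 - 3\right) \left(-92\right) = \left(-1\right) \left(-92\right) = 92$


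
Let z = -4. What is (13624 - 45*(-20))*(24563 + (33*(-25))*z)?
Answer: 404682212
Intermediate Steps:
(13624 - 45*(-20))*(24563 + (33*(-25))*z) = (13624 - 45*(-20))*(24563 + (33*(-25))*(-4)) = (13624 + 900)*(24563 - 825*(-4)) = 14524*(24563 + 3300) = 14524*27863 = 404682212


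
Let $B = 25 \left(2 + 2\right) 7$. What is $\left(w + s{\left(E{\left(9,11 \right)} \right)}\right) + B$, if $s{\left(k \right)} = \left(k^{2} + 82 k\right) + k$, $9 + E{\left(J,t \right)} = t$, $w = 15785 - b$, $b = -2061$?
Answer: $18716$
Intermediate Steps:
$w = 17846$ ($w = 15785 - -2061 = 15785 + 2061 = 17846$)
$E{\left(J,t \right)} = -9 + t$
$s{\left(k \right)} = k^{2} + 83 k$
$B = 700$ ($B = 25 \cdot 4 \cdot 7 = 25 \cdot 28 = 700$)
$\left(w + s{\left(E{\left(9,11 \right)} \right)}\right) + B = \left(17846 + \left(-9 + 11\right) \left(83 + \left(-9 + 11\right)\right)\right) + 700 = \left(17846 + 2 \left(83 + 2\right)\right) + 700 = \left(17846 + 2 \cdot 85\right) + 700 = \left(17846 + 170\right) + 700 = 18016 + 700 = 18716$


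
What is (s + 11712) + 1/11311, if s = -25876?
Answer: -160209003/11311 ≈ -14164.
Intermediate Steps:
(s + 11712) + 1/11311 = (-25876 + 11712) + 1/11311 = -14164 + 1/11311 = -160209003/11311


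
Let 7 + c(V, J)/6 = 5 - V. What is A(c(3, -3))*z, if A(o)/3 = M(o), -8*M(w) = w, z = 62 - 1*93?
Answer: -1395/4 ≈ -348.75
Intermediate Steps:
c(V, J) = -12 - 6*V (c(V, J) = -42 + 6*(5 - V) = -42 + (30 - 6*V) = -12 - 6*V)
z = -31 (z = 62 - 93 = -31)
M(w) = -w/8
A(o) = -3*o/8 (A(o) = 3*(-o/8) = -3*o/8)
A(c(3, -3))*z = -3*(-12 - 6*3)/8*(-31) = -3*(-12 - 18)/8*(-31) = -3/8*(-30)*(-31) = (45/4)*(-31) = -1395/4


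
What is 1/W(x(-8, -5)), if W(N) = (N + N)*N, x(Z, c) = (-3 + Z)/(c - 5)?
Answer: 50/121 ≈ 0.41322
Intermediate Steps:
x(Z, c) = (-3 + Z)/(-5 + c)
W(N) = 2*N² (W(N) = (2*N)*N = 2*N²)
1/W(x(-8, -5)) = 1/(2*((-3 - 8)/(-5 - 5))²) = 1/(2*(-11/(-10))²) = 1/(2*(-⅒*(-11))²) = 1/(2*(11/10)²) = 1/(2*(121/100)) = 1/(121/50) = 50/121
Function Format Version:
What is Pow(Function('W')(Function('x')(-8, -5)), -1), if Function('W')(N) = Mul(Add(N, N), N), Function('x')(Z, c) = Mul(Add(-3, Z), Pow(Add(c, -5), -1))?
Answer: Rational(50, 121) ≈ 0.41322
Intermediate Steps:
Function('x')(Z, c) = Mul(Pow(Add(-5, c), -1), Add(-3, Z)) (Function('x')(Z, c) = Mul(Add(-3, Z), Pow(Add(-5, c), -1)) = Mul(Pow(Add(-5, c), -1), Add(-3, Z)))
Function('W')(N) = Mul(2, Pow(N, 2)) (Function('W')(N) = Mul(Mul(2, N), N) = Mul(2, Pow(N, 2)))
Pow(Function('W')(Function('x')(-8, -5)), -1) = Pow(Mul(2, Pow(Mul(Pow(Add(-5, -5), -1), Add(-3, -8)), 2)), -1) = Pow(Mul(2, Pow(Mul(Pow(-10, -1), -11), 2)), -1) = Pow(Mul(2, Pow(Mul(Rational(-1, 10), -11), 2)), -1) = Pow(Mul(2, Pow(Rational(11, 10), 2)), -1) = Pow(Mul(2, Rational(121, 100)), -1) = Pow(Rational(121, 50), -1) = Rational(50, 121)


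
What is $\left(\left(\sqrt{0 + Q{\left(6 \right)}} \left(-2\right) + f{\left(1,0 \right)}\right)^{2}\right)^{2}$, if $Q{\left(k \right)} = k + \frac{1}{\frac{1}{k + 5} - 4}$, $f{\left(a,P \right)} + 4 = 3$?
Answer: $\frac{1232897}{1849} + \frac{8248 \sqrt{10621}}{1849} \approx 1126.5$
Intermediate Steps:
$f{\left(a,P \right)} = -1$ ($f{\left(a,P \right)} = -4 + 3 = -1$)
$Q{\left(k \right)} = k + \frac{1}{-4 + \frac{1}{5 + k}}$ ($Q{\left(k \right)} = k + \frac{1}{\frac{1}{5 + k} - 4} = k + \frac{1}{-4 + \frac{1}{5 + k}}$)
$\left(\left(\sqrt{0 + Q{\left(6 \right)}} \left(-2\right) + f{\left(1,0 \right)}\right)^{2}\right)^{2} = \left(\left(\sqrt{0 + \frac{-5 + 4 \cdot 6^{2} + 18 \cdot 6}{19 + 4 \cdot 6}} \left(-2\right) - 1\right)^{2}\right)^{2} = \left(\left(\sqrt{0 + \frac{-5 + 4 \cdot 36 + 108}{19 + 24}} \left(-2\right) - 1\right)^{2}\right)^{2} = \left(\left(\sqrt{0 + \frac{-5 + 144 + 108}{43}} \left(-2\right) - 1\right)^{2}\right)^{2} = \left(\left(\sqrt{0 + \frac{1}{43} \cdot 247} \left(-2\right) - 1\right)^{2}\right)^{2} = \left(\left(\sqrt{0 + \frac{247}{43}} \left(-2\right) - 1\right)^{2}\right)^{2} = \left(\left(\sqrt{\frac{247}{43}} \left(-2\right) - 1\right)^{2}\right)^{2} = \left(\left(\frac{\sqrt{10621}}{43} \left(-2\right) - 1\right)^{2}\right)^{2} = \left(\left(- \frac{2 \sqrt{10621}}{43} - 1\right)^{2}\right)^{2} = \left(\left(-1 - \frac{2 \sqrt{10621}}{43}\right)^{2}\right)^{2} = \left(-1 - \frac{2 \sqrt{10621}}{43}\right)^{4}$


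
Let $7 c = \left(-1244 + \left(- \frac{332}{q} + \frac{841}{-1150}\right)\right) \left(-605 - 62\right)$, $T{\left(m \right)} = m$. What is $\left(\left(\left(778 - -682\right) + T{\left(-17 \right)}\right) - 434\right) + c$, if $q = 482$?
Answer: $\frac{10094986399}{84350} \approx 1.1968 \cdot 10^{5}$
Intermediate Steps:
$c = \frac{10009877249}{84350}$ ($c = \frac{\left(-1244 + \left(- \frac{332}{482} + \frac{841}{-1150}\right)\right) \left(-605 - 62\right)}{7} = \frac{\left(-1244 + \left(\left(-332\right) \frac{1}{482} + 841 \left(- \frac{1}{1150}\right)\right)\right) \left(-667\right)}{7} = \frac{\left(-1244 - \frac{393581}{277150}\right) \left(-667\right)}{7} = \frac{\left(- \frac{345168181}{277150}\right) \left(-667\right)}{7} = \frac{1}{7} \cdot \frac{10009877249}{12050} = \frac{10009877249}{84350} \approx 1.1867 \cdot 10^{5}$)
$\left(\left(\left(778 - -682\right) + T{\left(-17 \right)}\right) - 434\right) + c = \left(\left(\left(778 - -682\right) - 17\right) - 434\right) + \frac{10009877249}{84350} = \left(\left(\left(778 + 682\right) - 17\right) - 434\right) + \frac{10009877249}{84350} = \left(\left(1460 - 17\right) - 434\right) + \frac{10009877249}{84350} = \left(1443 - 434\right) + \frac{10009877249}{84350} = 1009 + \frac{10009877249}{84350} = \frac{10094986399}{84350}$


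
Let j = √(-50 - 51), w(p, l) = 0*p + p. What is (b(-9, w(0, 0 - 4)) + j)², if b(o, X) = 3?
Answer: (3 + I*√101)² ≈ -92.0 + 60.299*I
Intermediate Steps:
w(p, l) = p (w(p, l) = 0 + p = p)
j = I*√101 (j = √(-101) = I*√101 ≈ 10.05*I)
(b(-9, w(0, 0 - 4)) + j)² = (3 + I*√101)²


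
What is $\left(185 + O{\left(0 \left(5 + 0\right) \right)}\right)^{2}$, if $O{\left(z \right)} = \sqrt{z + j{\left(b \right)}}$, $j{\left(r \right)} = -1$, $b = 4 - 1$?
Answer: $\left(185 + i\right)^{2} \approx 34224.0 + 370.0 i$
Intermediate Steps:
$b = 3$ ($b = 4 - 1 = 3$)
$O{\left(z \right)} = \sqrt{-1 + z}$ ($O{\left(z \right)} = \sqrt{z - 1} = \sqrt{-1 + z}$)
$\left(185 + O{\left(0 \left(5 + 0\right) \right)}\right)^{2} = \left(185 + \sqrt{-1 + 0 \left(5 + 0\right)}\right)^{2} = \left(185 + \sqrt{-1 + 0 \cdot 5}\right)^{2} = \left(185 + \sqrt{-1 + 0}\right)^{2} = \left(185 + \sqrt{-1}\right)^{2} = \left(185 + i\right)^{2}$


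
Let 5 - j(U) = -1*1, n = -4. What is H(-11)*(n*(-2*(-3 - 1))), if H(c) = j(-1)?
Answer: -192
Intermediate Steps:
j(U) = 6 (j(U) = 5 - (-1) = 5 - 1*(-1) = 5 + 1 = 6)
H(c) = 6
H(-11)*(n*(-2*(-3 - 1))) = 6*(-(-8)*(-3 - 1)) = 6*(-(-8)*(-4)) = 6*(-4*8) = 6*(-32) = -192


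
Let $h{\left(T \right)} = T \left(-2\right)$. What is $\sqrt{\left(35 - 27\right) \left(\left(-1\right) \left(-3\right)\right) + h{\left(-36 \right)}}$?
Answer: $4 \sqrt{6} \approx 9.798$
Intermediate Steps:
$h{\left(T \right)} = - 2 T$
$\sqrt{\left(35 - 27\right) \left(\left(-1\right) \left(-3\right)\right) + h{\left(-36 \right)}} = \sqrt{\left(35 - 27\right) \left(\left(-1\right) \left(-3\right)\right) - -72} = \sqrt{8 \cdot 3 + 72} = \sqrt{24 + 72} = \sqrt{96} = 4 \sqrt{6}$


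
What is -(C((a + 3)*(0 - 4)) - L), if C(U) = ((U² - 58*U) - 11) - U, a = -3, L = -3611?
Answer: -3600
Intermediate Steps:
C(U) = -11 + U² - 59*U (C(U) = (-11 + U² - 58*U) - U = -11 + U² - 59*U)
-(C((a + 3)*(0 - 4)) - L) = -((-11 + ((-3 + 3)*(0 - 4))² - 59*(-3 + 3)*(0 - 4)) - 1*(-3611)) = -((-11 + (0*(-4))² - 0*(-4)) + 3611) = -((-11 + 0² - 59*0) + 3611) = -((-11 + 0 + 0) + 3611) = -(-11 + 3611) = -1*3600 = -3600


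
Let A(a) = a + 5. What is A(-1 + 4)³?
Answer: 512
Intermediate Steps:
A(a) = 5 + a
A(-1 + 4)³ = (5 + (-1 + 4))³ = (5 + 3)³ = 8³ = 512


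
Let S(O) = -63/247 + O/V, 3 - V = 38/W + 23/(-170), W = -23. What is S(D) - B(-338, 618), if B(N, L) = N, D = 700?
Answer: 2237634137/4623593 ≈ 483.96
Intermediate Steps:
V = 18719/3910 (V = 3 - (38/(-23) + 23/(-170)) = 3 - (38*(-1/23) + 23*(-1/170)) = 3 - (-38/23 - 23/170) = 3 - 1*(-6989/3910) = 3 + 6989/3910 = 18719/3910 ≈ 4.7875)
S(O) = -63/247 + 3910*O/18719 (S(O) = -63/247 + O/(18719/3910) = -63*1/247 + O*(3910/18719) = -63/247 + 3910*O/18719)
S(D) - B(-338, 618) = (-63/247 + (3910/18719)*700) - 1*(-338) = (-63/247 + 2737000/18719) + 338 = 674859703/4623593 + 338 = 2237634137/4623593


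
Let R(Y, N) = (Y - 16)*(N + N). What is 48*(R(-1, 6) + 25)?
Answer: -8592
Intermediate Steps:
R(Y, N) = 2*N*(-16 + Y) (R(Y, N) = (-16 + Y)*(2*N) = 2*N*(-16 + Y))
48*(R(-1, 6) + 25) = 48*(2*6*(-16 - 1) + 25) = 48*(2*6*(-17) + 25) = 48*(-204 + 25) = 48*(-179) = -8592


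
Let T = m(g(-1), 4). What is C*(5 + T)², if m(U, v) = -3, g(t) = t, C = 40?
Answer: 160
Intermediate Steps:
T = -3
C*(5 + T)² = 40*(5 - 3)² = 40*2² = 40*4 = 160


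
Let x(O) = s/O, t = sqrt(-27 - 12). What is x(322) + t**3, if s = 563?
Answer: 563/322 - 39*I*sqrt(39) ≈ 1.7484 - 243.55*I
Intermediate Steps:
t = I*sqrt(39) (t = sqrt(-39) = I*sqrt(39) ≈ 6.245*I)
x(O) = 563/O
x(322) + t**3 = 563/322 + (I*sqrt(39))**3 = 563*(1/322) - 39*I*sqrt(39) = 563/322 - 39*I*sqrt(39)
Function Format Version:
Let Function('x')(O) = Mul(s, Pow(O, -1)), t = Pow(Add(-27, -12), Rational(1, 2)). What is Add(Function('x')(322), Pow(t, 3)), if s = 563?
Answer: Add(Rational(563, 322), Mul(-39, I, Pow(39, Rational(1, 2)))) ≈ Add(1.7484, Mul(-243.55, I))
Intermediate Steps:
t = Mul(I, Pow(39, Rational(1, 2))) (t = Pow(-39, Rational(1, 2)) = Mul(I, Pow(39, Rational(1, 2))) ≈ Mul(6.2450, I))
Function('x')(O) = Mul(563, Pow(O, -1))
Add(Function('x')(322), Pow(t, 3)) = Add(Mul(563, Pow(322, -1)), Pow(Mul(I, Pow(39, Rational(1, 2))), 3)) = Add(Mul(563, Rational(1, 322)), Mul(-39, I, Pow(39, Rational(1, 2)))) = Add(Rational(563, 322), Mul(-39, I, Pow(39, Rational(1, 2))))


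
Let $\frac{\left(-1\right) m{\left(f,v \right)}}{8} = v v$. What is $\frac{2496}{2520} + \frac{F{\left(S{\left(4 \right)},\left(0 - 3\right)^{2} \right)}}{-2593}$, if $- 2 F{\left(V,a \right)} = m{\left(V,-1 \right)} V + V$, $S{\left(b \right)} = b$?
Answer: $\frac{268202}{272265} \approx 0.98508$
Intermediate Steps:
$m{\left(f,v \right)} = - 8 v^{2}$ ($m{\left(f,v \right)} = - 8 v v = - 8 v^{2}$)
$F{\left(V,a \right)} = \frac{7 V}{2}$ ($F{\left(V,a \right)} = - \frac{- 8 \left(-1\right)^{2} V + V}{2} = - \frac{\left(-8\right) 1 V + V}{2} = - \frac{- 8 V + V}{2} = - \frac{\left(-7\right) V}{2} = \frac{7 V}{2}$)
$\frac{2496}{2520} + \frac{F{\left(S{\left(4 \right)},\left(0 - 3\right)^{2} \right)}}{-2593} = \frac{2496}{2520} + \frac{\frac{7}{2} \cdot 4}{-2593} = 2496 \cdot \frac{1}{2520} + 14 \left(- \frac{1}{2593}\right) = \frac{104}{105} - \frac{14}{2593} = \frac{268202}{272265}$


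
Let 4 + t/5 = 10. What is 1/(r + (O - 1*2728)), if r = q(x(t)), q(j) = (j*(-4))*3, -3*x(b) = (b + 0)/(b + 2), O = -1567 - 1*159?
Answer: -4/17801 ≈ -0.00022471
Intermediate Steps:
t = 30 (t = -20 + 5*10 = -20 + 50 = 30)
O = -1726 (O = -1567 - 159 = -1726)
x(b) = -b/(3*(2 + b)) (x(b) = -(b + 0)/(3*(b + 2)) = -b/(3*(2 + b)))
q(j) = -12*j (q(j) = -4*j*3 = -12*j)
r = 15/4 (r = -(-12)*30/(6 + 3*30) = -(-12)*30/(6 + 90) = -(-12)*30/96 = -12*(-5/16) = 15/4 ≈ 3.7500)
1/(r + (O - 1*2728)) = 1/(15/4 + (-1726 - 1*2728)) = 1/(15/4 + (-1726 - 2728)) = 1/(15/4 - 4454) = 1/(-17801/4) = -4/17801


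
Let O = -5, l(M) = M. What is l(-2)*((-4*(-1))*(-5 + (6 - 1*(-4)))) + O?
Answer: -45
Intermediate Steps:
l(-2)*((-4*(-1))*(-5 + (6 - 1*(-4)))) + O = -2*(-4*(-1))*(-5 + (6 - 1*(-4))) - 5 = -8*(-5 + (6 + 4)) - 5 = -8*(-5 + 10) - 5 = -8*5 - 5 = -2*20 - 5 = -40 - 5 = -45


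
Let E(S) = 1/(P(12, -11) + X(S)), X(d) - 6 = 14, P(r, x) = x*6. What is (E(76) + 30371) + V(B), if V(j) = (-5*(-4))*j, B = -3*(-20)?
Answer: 1452265/46 ≈ 31571.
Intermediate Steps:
P(r, x) = 6*x
B = 60
X(d) = 20 (X(d) = 6 + 14 = 20)
V(j) = 20*j
E(S) = -1/46 (E(S) = 1/(6*(-11) + 20) = 1/(-66 + 20) = 1/(-46) = -1/46)
(E(76) + 30371) + V(B) = (-1/46 + 30371) + 20*60 = 1397065/46 + 1200 = 1452265/46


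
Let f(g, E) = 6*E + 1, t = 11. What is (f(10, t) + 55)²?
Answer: 14884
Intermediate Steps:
f(g, E) = 1 + 6*E
(f(10, t) + 55)² = ((1 + 6*11) + 55)² = ((1 + 66) + 55)² = (67 + 55)² = 122² = 14884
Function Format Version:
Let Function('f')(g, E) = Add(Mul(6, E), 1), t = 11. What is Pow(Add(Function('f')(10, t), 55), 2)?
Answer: 14884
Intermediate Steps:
Function('f')(g, E) = Add(1, Mul(6, E))
Pow(Add(Function('f')(10, t), 55), 2) = Pow(Add(Add(1, Mul(6, 11)), 55), 2) = Pow(Add(Add(1, 66), 55), 2) = Pow(Add(67, 55), 2) = Pow(122, 2) = 14884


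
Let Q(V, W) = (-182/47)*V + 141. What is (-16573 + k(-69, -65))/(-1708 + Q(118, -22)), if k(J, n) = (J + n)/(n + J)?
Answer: 778884/95125 ≈ 8.1880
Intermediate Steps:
Q(V, W) = 141 - 182*V/47 (Q(V, W) = (-182*1/47)*V + 141 = -182*V/47 + 141 = 141 - 182*V/47)
k(J, n) = 1 (k(J, n) = (J + n)/(J + n) = 1)
(-16573 + k(-69, -65))/(-1708 + Q(118, -22)) = (-16573 + 1)/(-1708 + (141 - 182/47*118)) = -16572/(-1708 + (141 - 21476/47)) = -16572/(-1708 - 14849/47) = -16572/(-95125/47) = -16572*(-47/95125) = 778884/95125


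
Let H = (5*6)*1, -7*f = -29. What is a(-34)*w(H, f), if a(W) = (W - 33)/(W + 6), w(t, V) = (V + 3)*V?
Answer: 48575/686 ≈ 70.809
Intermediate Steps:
f = 29/7 (f = -1/7*(-29) = 29/7 ≈ 4.1429)
H = 30 (H = 30*1 = 30)
w(t, V) = V*(3 + V) (w(t, V) = (3 + V)*V = V*(3 + V))
a(W) = (-33 + W)/(6 + W)
a(-34)*w(H, f) = ((-33 - 34)/(6 - 34))*(29*(3 + 29/7)/7) = (-67/(-28))*((29/7)*(50/7)) = -1/28*(-67)*(1450/49) = (67/28)*(1450/49) = 48575/686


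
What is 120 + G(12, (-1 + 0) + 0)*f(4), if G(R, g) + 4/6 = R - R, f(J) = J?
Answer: 352/3 ≈ 117.33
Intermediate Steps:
G(R, g) = -⅔ (G(R, g) = -⅔ + (R - R) = -⅔ + 0 = -⅔)
120 + G(12, (-1 + 0) + 0)*f(4) = 120 - ⅔*4 = 120 - 8/3 = 352/3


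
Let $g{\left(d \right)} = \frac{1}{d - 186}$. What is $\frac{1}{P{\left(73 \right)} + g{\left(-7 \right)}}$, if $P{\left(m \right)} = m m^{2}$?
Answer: $\frac{193}{75080280} \approx 2.5706 \cdot 10^{-6}$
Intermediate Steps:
$g{\left(d \right)} = \frac{1}{-186 + d}$
$P{\left(m \right)} = m^{3}$
$\frac{1}{P{\left(73 \right)} + g{\left(-7 \right)}} = \frac{1}{73^{3} + \frac{1}{-186 - 7}} = \frac{1}{389017 + \frac{1}{-193}} = \frac{1}{389017 - \frac{1}{193}} = \frac{1}{\frac{75080280}{193}} = \frac{193}{75080280}$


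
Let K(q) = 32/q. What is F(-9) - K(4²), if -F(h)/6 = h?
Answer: 52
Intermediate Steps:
F(h) = -6*h
F(-9) - K(4²) = -6*(-9) - 32/(4²) = 54 - 32/16 = 54 - 1*2 = 54 - 2 = 52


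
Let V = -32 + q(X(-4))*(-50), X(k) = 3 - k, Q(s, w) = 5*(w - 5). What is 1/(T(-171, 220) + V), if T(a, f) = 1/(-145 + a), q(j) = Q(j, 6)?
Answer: -316/89113 ≈ -0.0035461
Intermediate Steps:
Q(s, w) = -25 + 5*w (Q(s, w) = 5*(-5 + w) = -25 + 5*w)
q(j) = 5 (q(j) = -25 + 5*6 = -25 + 30 = 5)
V = -282 (V = -32 + 5*(-50) = -32 - 250 = -282)
1/(T(-171, 220) + V) = 1/(1/(-145 - 171) - 282) = 1/(1/(-316) - 282) = 1/(-1/316 - 282) = 1/(-89113/316) = -316/89113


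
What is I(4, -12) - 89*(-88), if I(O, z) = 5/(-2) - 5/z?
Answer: 93959/12 ≈ 7829.9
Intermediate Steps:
I(O, z) = -5/2 - 5/z (I(O, z) = 5*(-½) - 5/z = -5/2 - 5/z)
I(4, -12) - 89*(-88) = (-5/2 - 5/(-12)) - 89*(-88) = (-5/2 - 5*(-1/12)) + 7832 = (-5/2 + 5/12) + 7832 = -25/12 + 7832 = 93959/12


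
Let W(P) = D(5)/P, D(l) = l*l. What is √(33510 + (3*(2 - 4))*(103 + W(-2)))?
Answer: 9*√407 ≈ 181.57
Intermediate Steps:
D(l) = l²
W(P) = 25/P (W(P) = 5²/P = 25/P)
√(33510 + (3*(2 - 4))*(103 + W(-2))) = √(33510 + (3*(2 - 4))*(103 + 25/(-2))) = √(33510 + (3*(-2))*(103 + 25*(-½))) = √(33510 - 6*(103 - 25/2)) = √(33510 - 6*181/2) = √(33510 - 543) = √32967 = 9*√407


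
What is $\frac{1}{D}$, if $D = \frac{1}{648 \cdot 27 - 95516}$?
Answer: $-78020$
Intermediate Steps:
$D = - \frac{1}{78020}$ ($D = \frac{1}{17496 - 95516} = \frac{1}{-78020} = - \frac{1}{78020} \approx -1.2817 \cdot 10^{-5}$)
$\frac{1}{D} = \frac{1}{- \frac{1}{78020}} = -78020$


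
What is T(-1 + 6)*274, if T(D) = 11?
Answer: 3014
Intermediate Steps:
T(-1 + 6)*274 = 11*274 = 3014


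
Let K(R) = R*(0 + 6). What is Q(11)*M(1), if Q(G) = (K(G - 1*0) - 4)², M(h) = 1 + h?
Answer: 7688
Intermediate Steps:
K(R) = 6*R (K(R) = R*6 = 6*R)
Q(G) = (-4 + 6*G)² (Q(G) = (6*(G - 1*0) - 4)² = (6*(G + 0) - 4)² = (6*G - 4)² = (-4 + 6*G)²)
Q(11)*M(1) = (4*(-2 + 3*11)²)*(1 + 1) = (4*(-2 + 33)²)*2 = (4*31²)*2 = (4*961)*2 = 3844*2 = 7688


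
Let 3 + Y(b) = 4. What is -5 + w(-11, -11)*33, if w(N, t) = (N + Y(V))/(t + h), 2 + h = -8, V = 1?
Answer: 75/7 ≈ 10.714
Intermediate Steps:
h = -10 (h = -2 - 8 = -10)
Y(b) = 1 (Y(b) = -3 + 4 = 1)
w(N, t) = (1 + N)/(-10 + t) (w(N, t) = (N + 1)/(t - 10) = (1 + N)/(-10 + t))
-5 + w(-11, -11)*33 = -5 + ((1 - 11)/(-10 - 11))*33 = -5 + (-10/(-21))*33 = -5 - 1/21*(-10)*33 = -5 + (10/21)*33 = -5 + 110/7 = 75/7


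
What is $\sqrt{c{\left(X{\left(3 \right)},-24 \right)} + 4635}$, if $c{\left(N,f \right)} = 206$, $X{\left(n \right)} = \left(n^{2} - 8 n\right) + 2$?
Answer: $\sqrt{4841} \approx 69.577$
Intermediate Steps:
$X{\left(n \right)} = 2 + n^{2} - 8 n$
$\sqrt{c{\left(X{\left(3 \right)},-24 \right)} + 4635} = \sqrt{206 + 4635} = \sqrt{4841}$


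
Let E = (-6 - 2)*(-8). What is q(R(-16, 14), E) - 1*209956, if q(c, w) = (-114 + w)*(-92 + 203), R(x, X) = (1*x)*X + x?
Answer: -215506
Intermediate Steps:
R(x, X) = x + X*x (R(x, X) = x*X + x = X*x + x = x + X*x)
E = 64 (E = -8*(-8) = 64)
q(c, w) = -12654 + 111*w (q(c, w) = (-114 + w)*111 = -12654 + 111*w)
q(R(-16, 14), E) - 1*209956 = (-12654 + 111*64) - 1*209956 = (-12654 + 7104) - 209956 = -5550 - 209956 = -215506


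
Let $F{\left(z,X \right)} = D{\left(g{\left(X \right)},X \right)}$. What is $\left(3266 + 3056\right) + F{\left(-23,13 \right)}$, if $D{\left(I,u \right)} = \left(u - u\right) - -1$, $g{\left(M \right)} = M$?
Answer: $6323$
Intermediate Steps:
$D{\left(I,u \right)} = 1$ ($D{\left(I,u \right)} = 0 + 1 = 1$)
$F{\left(z,X \right)} = 1$
$\left(3266 + 3056\right) + F{\left(-23,13 \right)} = \left(3266 + 3056\right) + 1 = 6322 + 1 = 6323$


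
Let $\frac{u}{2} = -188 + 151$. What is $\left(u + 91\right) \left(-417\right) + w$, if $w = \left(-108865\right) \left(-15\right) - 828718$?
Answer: $797168$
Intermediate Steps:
$u = -74$ ($u = 2 \left(-188 + 151\right) = 2 \left(-37\right) = -74$)
$w = 804257$ ($w = 1632975 - 828718 = 804257$)
$\left(u + 91\right) \left(-417\right) + w = \left(-74 + 91\right) \left(-417\right) + 804257 = 17 \left(-417\right) + 804257 = -7089 + 804257 = 797168$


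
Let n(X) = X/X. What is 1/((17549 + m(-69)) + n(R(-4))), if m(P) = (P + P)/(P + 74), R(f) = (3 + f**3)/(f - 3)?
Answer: 5/87612 ≈ 5.7070e-5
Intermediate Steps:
R(f) = (3 + f**3)/(-3 + f)
n(X) = 1
m(P) = 2*P/(74 + P) (m(P) = (2*P)/(74 + P) = 2*P/(74 + P))
1/((17549 + m(-69)) + n(R(-4))) = 1/((17549 + 2*(-69)/(74 - 69)) + 1) = 1/((17549 + 2*(-69)/5) + 1) = 1/((17549 + 2*(-69)*(1/5)) + 1) = 1/((17549 - 138/5) + 1) = 1/(87607/5 + 1) = 1/(87612/5) = 5/87612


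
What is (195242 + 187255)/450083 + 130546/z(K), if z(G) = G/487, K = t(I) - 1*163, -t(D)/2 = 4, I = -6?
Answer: -28614367292879/76964193 ≈ -3.7179e+5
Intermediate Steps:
t(D) = -8 (t(D) = -2*4 = -8)
K = -171 (K = -8 - 1*163 = -8 - 163 = -171)
z(G) = G/487
(195242 + 187255)/450083 + 130546/z(K) = (195242 + 187255)/450083 + 130546/(((1/487)*(-171))) = 382497*(1/450083) + 130546/(-171/487) = 382497/450083 + 130546*(-487/171) = 382497/450083 - 63575902/171 = -28614367292879/76964193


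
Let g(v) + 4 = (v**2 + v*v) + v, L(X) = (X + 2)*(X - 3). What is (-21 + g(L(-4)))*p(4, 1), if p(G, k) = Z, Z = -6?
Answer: -2286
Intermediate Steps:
p(G, k) = -6
L(X) = (-3 + X)*(2 + X) (L(X) = (2 + X)*(-3 + X) = (-3 + X)*(2 + X))
g(v) = -4 + v + 2*v**2 (g(v) = -4 + ((v**2 + v*v) + v) = -4 + ((v**2 + v**2) + v) = -4 + (2*v**2 + v) = -4 + (v + 2*v**2) = -4 + v + 2*v**2)
(-21 + g(L(-4)))*p(4, 1) = (-21 + (-4 + (-6 + (-4)**2 - 1*(-4)) + 2*(-6 + (-4)**2 - 1*(-4))**2))*(-6) = (-21 + (-4 + (-6 + 16 + 4) + 2*(-6 + 16 + 4)**2))*(-6) = (-21 + (-4 + 14 + 2*14**2))*(-6) = (-21 + (-4 + 14 + 2*196))*(-6) = (-21 + (-4 + 14 + 392))*(-6) = (-21 + 402)*(-6) = 381*(-6) = -2286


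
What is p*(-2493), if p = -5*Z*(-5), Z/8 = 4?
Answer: -1994400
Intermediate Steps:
Z = 32 (Z = 8*4 = 32)
p = 800 (p = -5*32*(-5) = -160*(-5) = 800)
p*(-2493) = 800*(-2493) = -1994400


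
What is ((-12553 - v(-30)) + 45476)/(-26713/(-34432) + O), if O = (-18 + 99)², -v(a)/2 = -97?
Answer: 1126924928/225935065 ≈ 4.9878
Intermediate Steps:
v(a) = 194 (v(a) = -2*(-97) = 194)
O = 6561 (O = 81² = 6561)
((-12553 - v(-30)) + 45476)/(-26713/(-34432) + O) = ((-12553 - 1*194) + 45476)/(-26713/(-34432) + 6561) = ((-12553 - 194) + 45476)/(-26713*(-1/34432) + 6561) = (-12747 + 45476)/(26713/34432 + 6561) = 32729/(225935065/34432) = 32729*(34432/225935065) = 1126924928/225935065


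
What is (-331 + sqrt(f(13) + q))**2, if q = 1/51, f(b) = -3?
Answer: 5587459/51 - 1324*I*sqrt(1938)/51 ≈ 1.0956e+5 - 1142.9*I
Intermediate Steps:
q = 1/51 ≈ 0.019608
(-331 + sqrt(f(13) + q))**2 = (-331 + sqrt(-3 + 1/51))**2 = (-331 + sqrt(-152/51))**2 = (-331 + 2*I*sqrt(1938)/51)**2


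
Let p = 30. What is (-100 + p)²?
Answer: 4900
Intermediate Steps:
(-100 + p)² = (-100 + 30)² = (-70)² = 4900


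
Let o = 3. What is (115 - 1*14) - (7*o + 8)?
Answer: 72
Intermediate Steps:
(115 - 1*14) - (7*o + 8) = (115 - 1*14) - (7*3 + 8) = (115 - 14) - (21 + 8) = 101 - 1*29 = 101 - 29 = 72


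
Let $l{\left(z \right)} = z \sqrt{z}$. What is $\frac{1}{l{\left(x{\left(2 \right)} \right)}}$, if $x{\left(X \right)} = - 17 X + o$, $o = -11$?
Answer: $\frac{i \sqrt{5}}{675} \approx 0.0033127 i$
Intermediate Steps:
$x{\left(X \right)} = -11 - 17 X$ ($x{\left(X \right)} = - 17 X - 11 = -11 - 17 X$)
$l{\left(z \right)} = z^{\frac{3}{2}}$
$\frac{1}{l{\left(x{\left(2 \right)} \right)}} = \frac{1}{\left(-11 - 34\right)^{\frac{3}{2}}} = \frac{1}{\left(-45\right)^{\frac{3}{2}}} = \frac{1}{\left(-135\right) i \sqrt{5}} = \frac{i \sqrt{5}}{675}$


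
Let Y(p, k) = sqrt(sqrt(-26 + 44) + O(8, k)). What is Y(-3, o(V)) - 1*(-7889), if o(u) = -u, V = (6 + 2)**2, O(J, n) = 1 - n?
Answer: 7889 + sqrt(65 + 3*sqrt(2)) ≈ 7897.3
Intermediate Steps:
V = 64 (V = 8**2 = 64)
Y(p, k) = sqrt(1 - k + 3*sqrt(2)) (Y(p, k) = sqrt(sqrt(-26 + 44) + (1 - k)) = sqrt(sqrt(18) + (1 - k)) = sqrt(3*sqrt(2) + (1 - k)) = sqrt(1 - k + 3*sqrt(2)))
Y(-3, o(V)) - 1*(-7889) = sqrt(1 - (-1)*64 + 3*sqrt(2)) - 1*(-7889) = sqrt(1 - 1*(-64) + 3*sqrt(2)) + 7889 = sqrt(1 + 64 + 3*sqrt(2)) + 7889 = sqrt(65 + 3*sqrt(2)) + 7889 = 7889 + sqrt(65 + 3*sqrt(2))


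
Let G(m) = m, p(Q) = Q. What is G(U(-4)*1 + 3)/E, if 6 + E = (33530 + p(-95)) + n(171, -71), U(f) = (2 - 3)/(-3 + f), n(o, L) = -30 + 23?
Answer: 11/116977 ≈ 9.4036e-5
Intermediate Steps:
n(o, L) = -7
U(f) = -1/(-3 + f)
E = 33422 (E = -6 + ((33530 - 95) - 7) = -6 + (33435 - 7) = -6 + 33428 = 33422)
G(U(-4)*1 + 3)/E = (-1/(-3 - 4)*1 + 3)/33422 = (-1/(-7)*1 + 3)*(1/33422) = (-1*(-1/7)*1 + 3)*(1/33422) = ((1/7)*1 + 3)*(1/33422) = (1/7 + 3)*(1/33422) = (22/7)*(1/33422) = 11/116977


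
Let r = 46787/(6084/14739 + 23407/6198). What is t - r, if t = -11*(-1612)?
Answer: 837337806682/127568135 ≈ 6563.8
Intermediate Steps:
r = 1424700363138/127568135 (r = 46787/(6084*(1/14739) + 23407*(1/6198)) = 46787/(2028/4913 + 23407/6198) = 46787/(127568135/30450774) = 46787*(30450774/127568135) = 1424700363138/127568135 ≈ 11168.)
t = 17732
t - r = 17732 - 1*1424700363138/127568135 = 17732 - 1424700363138/127568135 = 837337806682/127568135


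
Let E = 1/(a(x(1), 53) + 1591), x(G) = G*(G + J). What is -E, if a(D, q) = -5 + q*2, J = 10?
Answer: -1/1692 ≈ -0.00059102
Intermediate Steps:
x(G) = G*(10 + G) (x(G) = G*(G + 10) = G*(10 + G))
a(D, q) = -5 + 2*q
E = 1/1692 (E = 1/((-5 + 2*53) + 1591) = 1/((-5 + 106) + 1591) = 1/(101 + 1591) = 1/1692 ≈ 0.00059102)
-E = -1*1/1692 = -1/1692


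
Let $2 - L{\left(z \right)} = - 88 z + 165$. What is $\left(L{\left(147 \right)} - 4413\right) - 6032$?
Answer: $2328$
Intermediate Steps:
$L{\left(z \right)} = -163 + 88 z$ ($L{\left(z \right)} = 2 - \left(- 88 z + 165\right) = 2 - \left(165 - 88 z\right) = 2 + \left(-165 + 88 z\right) = -163 + 88 z$)
$\left(L{\left(147 \right)} - 4413\right) - 6032 = \left(\left(-163 + 88 \cdot 147\right) - 4413\right) - 6032 = \left(\left(-163 + 12936\right) - 4413\right) - 6032 = \left(12773 - 4413\right) - 6032 = 8360 - 6032 = 2328$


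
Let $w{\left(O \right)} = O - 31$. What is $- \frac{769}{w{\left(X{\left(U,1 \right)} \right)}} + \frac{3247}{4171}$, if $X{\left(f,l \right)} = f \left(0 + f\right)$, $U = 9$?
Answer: $- \frac{3045149}{208550} \approx -14.602$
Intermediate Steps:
$X{\left(f,l \right)} = f^{2}$ ($X{\left(f,l \right)} = f f = f^{2}$)
$w{\left(O \right)} = -31 + O$ ($w{\left(O \right)} = O - 31 = -31 + O$)
$- \frac{769}{w{\left(X{\left(U,1 \right)} \right)}} + \frac{3247}{4171} = - \frac{769}{-31 + 9^{2}} + \frac{3247}{4171} = - \frac{769}{-31 + 81} + 3247 \cdot \frac{1}{4171} = - \frac{769}{50} + \frac{3247}{4171} = - \frac{3045149}{208550}$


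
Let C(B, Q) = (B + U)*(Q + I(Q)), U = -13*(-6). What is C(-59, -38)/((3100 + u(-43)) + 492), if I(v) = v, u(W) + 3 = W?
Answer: -722/1773 ≈ -0.40722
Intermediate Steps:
U = 78
u(W) = -3 + W
C(B, Q) = 2*Q*(78 + B) (C(B, Q) = (B + 78)*(Q + Q) = (78 + B)*(2*Q) = 2*Q*(78 + B))
C(-59, -38)/((3100 + u(-43)) + 492) = (2*(-38)*(78 - 59))/((3100 + (-3 - 43)) + 492) = (2*(-38)*19)/((3100 - 46) + 492) = -1444/(3054 + 492) = -1444/3546 = -1444*1/3546 = -722/1773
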